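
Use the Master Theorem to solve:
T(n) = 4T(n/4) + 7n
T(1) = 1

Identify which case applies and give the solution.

a=4, b=4, f(n)=7n. log_4(4) = 1. Since c=1 = 1, Case 2 applies: T(n) = Θ(n^log_b(a) · log n) = O(n log n).

Answer: O(n log n) - Case 2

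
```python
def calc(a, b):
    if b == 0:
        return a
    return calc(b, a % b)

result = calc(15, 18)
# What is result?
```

calc(15, 18) -> calc(18, 15) -> calc(15, 3) -> calc(3, 0) -> 3

Answer: 3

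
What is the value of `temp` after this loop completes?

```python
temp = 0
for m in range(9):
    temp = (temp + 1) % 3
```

Increment mod 3, 9 times = 0
`temp` takes the values: 0 → 1 → 2 → 0 → 1 → 2 → 0 → 1 → 2 → 0

Answer: 0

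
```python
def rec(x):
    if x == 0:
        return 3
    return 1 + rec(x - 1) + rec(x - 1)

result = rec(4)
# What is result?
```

rec(x) = 1 + 2·rec(x-1), rec(0)=3. Closed form: (3+1)·2^4 - 1 = 63.

Answer: 63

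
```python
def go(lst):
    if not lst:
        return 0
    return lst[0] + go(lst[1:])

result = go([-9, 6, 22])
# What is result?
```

(-9) + 6 + 22 + 0 = 19

Answer: 19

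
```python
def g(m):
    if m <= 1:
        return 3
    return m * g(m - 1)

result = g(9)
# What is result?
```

g(9) = 9 * 8 * 7 * 6 * 5 * 4 * 3 * 2 * 3 = 1088640

Answer: 1088640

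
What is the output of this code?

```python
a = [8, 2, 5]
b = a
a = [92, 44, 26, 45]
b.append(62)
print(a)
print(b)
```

Key concept: rebinding vs mutation: a is rebound to a new list, b still points at the original.
Step by step:
`a = [8, 2, 5]` → a = [8, 2, 5]
`b = a` → b = [8, 2, 5] (same object as a)
`a = [92, 44, 26, 45]` → a = [92, 44, 26, 45]
`b.append(62)` → b = [8, 2, 5, 62]
`print(a)` → prints [92, 44, 26, 45]
`print(b)` → prints [8, 2, 5, 62]

Answer:
[92, 44, 26, 45]
[8, 2, 5, 62]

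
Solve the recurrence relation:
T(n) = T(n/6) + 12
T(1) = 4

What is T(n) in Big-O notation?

Each step divides n by 6 and adds 12. After log_6(n) steps we reach T(1)=4. So T(n) = 12·log_6(n) + 4 = O(log n).

Answer: O(log n)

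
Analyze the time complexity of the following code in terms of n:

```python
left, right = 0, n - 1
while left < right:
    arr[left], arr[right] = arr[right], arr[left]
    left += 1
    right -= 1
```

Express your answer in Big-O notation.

This is In-place array reversal. Time complexity: O(n).

Answer: O(n)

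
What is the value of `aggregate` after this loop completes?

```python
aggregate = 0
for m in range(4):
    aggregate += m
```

Sum of 0 to 3 = 6
`aggregate` takes the values: 0 → 1 → 3 → 6

Answer: 6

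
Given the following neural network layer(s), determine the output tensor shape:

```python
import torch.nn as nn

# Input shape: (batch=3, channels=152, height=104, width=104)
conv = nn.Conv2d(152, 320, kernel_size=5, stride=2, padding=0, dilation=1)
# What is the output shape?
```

Input: (3, 152, 104, 104) -> Output: (3, 320, 50, 50)

Answer: (3, 320, 50, 50)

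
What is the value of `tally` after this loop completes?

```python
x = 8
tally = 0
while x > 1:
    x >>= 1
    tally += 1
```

Count right shifts until 1
`tally` takes the values: 0 → 1 → 2 → 3

Answer: 3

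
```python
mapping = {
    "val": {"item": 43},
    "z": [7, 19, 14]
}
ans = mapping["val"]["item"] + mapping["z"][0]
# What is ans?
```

Trace:
`mapping = { ...` → mapping = {'val': {'item': 43}, 'z': [7, 19, 14]}
`ans = mapping["val"]["item"] + mapping["z"][0]` → ans = 50
So ans = 50

Answer: 50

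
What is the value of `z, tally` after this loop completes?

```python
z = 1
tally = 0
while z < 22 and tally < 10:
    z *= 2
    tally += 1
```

Double until >= 22 or 10 iterations
`z, tally` takes the values: (1, 0) → (2, 0) → (2, 1) → (4, 1) → (4, 2) → (8, 2) → (8, 3) → (16, 3) → (16, 4) → (32, 4) → (32, 5)

Answer: 32, 5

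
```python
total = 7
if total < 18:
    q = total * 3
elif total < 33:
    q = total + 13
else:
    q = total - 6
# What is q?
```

Trace:
`total = 7` → total = 7
`if total < 18: ...` → total < 18 is True → q = 21
So q = 21

Answer: 21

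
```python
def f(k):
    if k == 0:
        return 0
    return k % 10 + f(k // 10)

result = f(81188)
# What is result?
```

Sum of digits of 81188: 8 + 8 + 1 + 1 + 8 = 26

Answer: 26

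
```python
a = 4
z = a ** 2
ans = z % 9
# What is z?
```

Trace:
`a = 4` → a = 4
`z = a ** 2` → z = 16
`ans = z % 9` → ans = 7
So z = 16

Answer: 16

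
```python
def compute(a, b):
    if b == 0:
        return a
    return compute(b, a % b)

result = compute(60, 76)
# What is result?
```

compute(60, 76) -> compute(76, 60) -> compute(60, 16) -> compute(16, 12) -> compute(12, 4) -> compute(4, 0) -> 4

Answer: 4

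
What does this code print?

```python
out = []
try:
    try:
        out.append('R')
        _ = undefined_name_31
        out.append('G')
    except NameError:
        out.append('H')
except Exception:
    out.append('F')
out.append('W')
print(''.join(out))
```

Execution trace: 'R' (inner try body) → 'H' (inner except NameError) → 'W' (after the try/except). Output: RHW

Answer: RHW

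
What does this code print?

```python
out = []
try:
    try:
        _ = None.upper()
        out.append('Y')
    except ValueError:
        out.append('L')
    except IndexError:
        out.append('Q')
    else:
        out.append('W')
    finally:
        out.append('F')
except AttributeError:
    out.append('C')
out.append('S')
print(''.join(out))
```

Execution trace: 'F' (finally) → 'C' (outer except AttributeError) → 'S' (after the try/except). Output: FCS

Answer: FCS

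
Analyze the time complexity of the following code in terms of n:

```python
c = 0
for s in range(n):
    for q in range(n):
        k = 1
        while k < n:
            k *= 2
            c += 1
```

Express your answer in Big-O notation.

Each loop level contributes: n × n × log n. Multiplying the contributions gives O(n^2 log n).

Answer: O(n^2 log n)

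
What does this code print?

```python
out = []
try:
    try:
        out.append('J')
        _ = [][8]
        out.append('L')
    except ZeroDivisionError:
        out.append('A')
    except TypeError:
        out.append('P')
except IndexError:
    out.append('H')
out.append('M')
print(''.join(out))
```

Execution trace: 'J' (try body) → 'H' (outer except IndexError) → 'M' (after the try/except). Output: JHM

Answer: JHM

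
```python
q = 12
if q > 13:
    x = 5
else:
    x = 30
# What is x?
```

Trace:
`q = 12` → q = 12
`if q > 13: ...` → q > 13 is False, take else branch → x = 30
So x = 30

Answer: 30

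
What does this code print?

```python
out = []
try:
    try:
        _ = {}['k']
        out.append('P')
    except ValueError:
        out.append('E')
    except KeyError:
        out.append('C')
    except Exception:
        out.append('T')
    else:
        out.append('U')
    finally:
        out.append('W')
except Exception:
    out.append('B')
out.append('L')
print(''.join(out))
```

Execution trace: 'C' (inner except KeyError) → 'W' (inner finally) → 'L' (after the try/except). Output: CWL

Answer: CWL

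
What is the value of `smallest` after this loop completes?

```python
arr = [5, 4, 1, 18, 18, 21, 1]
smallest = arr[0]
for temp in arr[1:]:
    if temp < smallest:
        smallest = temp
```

Minimum of [5, 4, 1, 18, 18, 21, 1]
`smallest` takes the values: 5 → 4 → 1

Answer: 1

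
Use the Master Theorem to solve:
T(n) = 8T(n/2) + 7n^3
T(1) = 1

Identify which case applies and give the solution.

a=8, b=2, f(n)=7n^3. log_2(8) = 3. Since c=3 = 3, Case 2 applies: T(n) = Θ(n^log_b(a) · log n) = O(n^3 log n).

Answer: O(n^3 log n) - Case 2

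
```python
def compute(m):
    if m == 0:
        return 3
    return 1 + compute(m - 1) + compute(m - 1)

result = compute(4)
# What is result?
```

compute(m) = 1 + 2·compute(m-1), compute(0)=3. Closed form: (3+1)·2^4 - 1 = 63.

Answer: 63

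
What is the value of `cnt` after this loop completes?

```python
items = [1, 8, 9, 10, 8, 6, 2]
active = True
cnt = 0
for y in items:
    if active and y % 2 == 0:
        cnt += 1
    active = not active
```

Count even values at even positions
`cnt` takes the values: 0 → 1 → 2

Answer: 2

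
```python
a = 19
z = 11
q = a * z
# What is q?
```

Trace:
`a = 19` → a = 19
`z = 11` → z = 11
`q = a * z` → q = 209
So q = 209

Answer: 209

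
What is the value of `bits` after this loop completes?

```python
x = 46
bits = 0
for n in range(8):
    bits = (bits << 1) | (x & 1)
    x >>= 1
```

Reverse lowest 8 bits of 46
`bits` takes the values: 0 → 1 → 3 → 7 → 14 → 29 → 58 → 116

Answer: 116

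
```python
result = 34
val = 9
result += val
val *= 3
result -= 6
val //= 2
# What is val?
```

Trace:
`result = 34` → result = 34
`val = 9` → val = 9
`result += val` → result = 43
`val *= 3` → val = 27
`result -= 6` → result = 37
`val //= 2` → val = 13
So val = 13

Answer: 13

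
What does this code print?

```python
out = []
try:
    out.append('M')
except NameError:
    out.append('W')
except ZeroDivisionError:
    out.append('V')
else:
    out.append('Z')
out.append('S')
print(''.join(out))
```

Execution trace: 'M' (try body, no exception) → 'Z' (else) → 'S' (after the try/except). Output: MZS

Answer: MZS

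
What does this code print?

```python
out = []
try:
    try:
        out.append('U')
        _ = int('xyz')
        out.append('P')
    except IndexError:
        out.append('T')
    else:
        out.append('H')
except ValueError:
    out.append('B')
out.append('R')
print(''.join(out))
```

Execution trace: 'U' (inner try body) → 'B' (outer except ValueError) → 'R' (after the try/except). Output: UBR

Answer: UBR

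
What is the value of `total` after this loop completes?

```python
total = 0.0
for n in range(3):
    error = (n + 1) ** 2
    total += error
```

Sum of squared losses 1² + 2² + ... + 3²
`total` takes the values: 0.0 → 1.0 → 5.0 → 14.0

Answer: 14.0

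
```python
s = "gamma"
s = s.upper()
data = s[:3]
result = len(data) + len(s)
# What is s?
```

Trace:
`s = "gamma"` → s = 'gamma'
`s = s.upper()` → s = 'GAMMA'
`data = s[:3]` → data = 'GAM'
`result = len(data) + len(s)` → result = 8
So s = 'GAMMA'

Answer: 'GAMMA'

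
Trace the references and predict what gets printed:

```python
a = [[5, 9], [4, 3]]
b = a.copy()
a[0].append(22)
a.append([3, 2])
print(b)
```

Key concept: shallow copy with nested lists.
Step by step:
`a = [[5, 9], [4, 3]]` → a = [[5, 9], [4, 3]]
`b = a.copy()` → b = [[5, 9], [4, 3]]
`a[0].append(22)` → a = [[5, 9, 22], [4, 3]]; b = [[5, 9, 22], [4, 3]]
`a.append([3, 2])` → a = [[5, 9, 22], [4, 3], [3, 2]]
`print(b)` → prints [[5, 9, 22], [4, 3]]

Answer: [[5, 9, 22], [4, 3]]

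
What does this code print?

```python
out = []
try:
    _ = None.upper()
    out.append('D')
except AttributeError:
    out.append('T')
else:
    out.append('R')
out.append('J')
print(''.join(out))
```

Execution trace: 'T' (except AttributeError) → 'J' (after the try/except). Output: TJ

Answer: TJ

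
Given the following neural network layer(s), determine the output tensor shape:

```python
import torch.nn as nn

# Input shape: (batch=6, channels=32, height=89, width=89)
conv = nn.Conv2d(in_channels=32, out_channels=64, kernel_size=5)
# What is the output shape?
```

Input: (6, 32, 89, 89) -> Output: (6, 64, 85, 85)

Answer: (6, 64, 85, 85)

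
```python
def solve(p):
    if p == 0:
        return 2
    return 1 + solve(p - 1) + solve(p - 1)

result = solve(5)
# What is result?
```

solve(p) = 1 + 2·solve(p-1), solve(0)=2. Closed form: (2+1)·2^5 - 1 = 95.

Answer: 95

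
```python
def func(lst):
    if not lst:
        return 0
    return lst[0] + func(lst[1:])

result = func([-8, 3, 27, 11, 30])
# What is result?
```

(-8) + 3 + 27 + 11 + 30 + 0 = 63

Answer: 63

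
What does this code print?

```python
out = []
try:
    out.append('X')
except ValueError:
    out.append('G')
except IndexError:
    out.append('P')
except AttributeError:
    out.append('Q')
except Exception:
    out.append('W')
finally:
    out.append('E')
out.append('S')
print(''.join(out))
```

Execution trace: 'X' (try body, no exception) → 'E' (finally) → 'S' (after the try/except). Output: XES

Answer: XES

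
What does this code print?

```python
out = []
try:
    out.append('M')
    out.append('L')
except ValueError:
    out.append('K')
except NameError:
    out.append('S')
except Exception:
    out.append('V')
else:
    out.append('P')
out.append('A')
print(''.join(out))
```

Execution trace: 'M' (try body) → 'L' (try body, no exception) → 'P' (else) → 'A' (after the try/except). Output: MLPA

Answer: MLPA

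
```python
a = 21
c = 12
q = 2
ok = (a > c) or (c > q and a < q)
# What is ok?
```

Trace:
`a = 21` → a = 21
`c = 12` → c = 12
`q = 2` → q = 2
`ok = (a > c) or (c > q and a < q)` → ok = True
So ok = True

Answer: True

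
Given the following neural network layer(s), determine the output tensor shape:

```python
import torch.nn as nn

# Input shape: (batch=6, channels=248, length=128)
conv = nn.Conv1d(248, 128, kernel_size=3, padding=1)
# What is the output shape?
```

Input: (6, 248, 128) -> Output: (6, 128, 128)

Answer: (6, 128, 128)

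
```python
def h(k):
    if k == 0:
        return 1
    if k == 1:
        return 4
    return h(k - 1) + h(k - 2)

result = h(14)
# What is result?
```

Build up from base cases: h(0)=1, h(1)=4, h(2)=5, h(3)=9, h(4)=14, h(5)=23, h(6)=37, ..., h(14)=1741

Answer: 1741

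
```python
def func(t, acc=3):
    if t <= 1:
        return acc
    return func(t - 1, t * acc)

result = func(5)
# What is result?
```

Accumulator trace (n, acc): (5, 3) -> (4, 15) -> (3, 60) -> (2, 180) -> (1, 360) -> return 360

Answer: 360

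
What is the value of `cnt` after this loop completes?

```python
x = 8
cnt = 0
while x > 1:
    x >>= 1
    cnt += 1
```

Count right shifts until 1
`cnt` takes the values: 0 → 1 → 2 → 3

Answer: 3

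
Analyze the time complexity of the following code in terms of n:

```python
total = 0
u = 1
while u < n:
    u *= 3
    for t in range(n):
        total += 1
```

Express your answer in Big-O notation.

Each loop level contributes: log n × n. Multiplying the contributions gives O(n log n).

Answer: O(n log n)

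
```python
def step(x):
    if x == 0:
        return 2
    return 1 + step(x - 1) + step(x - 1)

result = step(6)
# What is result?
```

step(x) = 1 + 2·step(x-1), step(0)=2. Closed form: (2+1)·2^6 - 1 = 191.

Answer: 191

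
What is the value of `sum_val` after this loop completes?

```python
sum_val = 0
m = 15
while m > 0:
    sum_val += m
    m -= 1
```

Sum 15 down to 1
`sum_val` takes the values: 0 → 15 → 29 → 42 → 54 → 65 → 75 → 84 → 92 → 99 → 105 → 110 → 114 → 117 → 119 → 120

Answer: 120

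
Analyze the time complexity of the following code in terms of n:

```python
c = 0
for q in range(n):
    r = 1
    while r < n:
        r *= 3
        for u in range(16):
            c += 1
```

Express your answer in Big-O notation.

Each loop level contributes: n × log n × 1. Multiplying the contributions gives O(n log n).

Answer: O(n log n)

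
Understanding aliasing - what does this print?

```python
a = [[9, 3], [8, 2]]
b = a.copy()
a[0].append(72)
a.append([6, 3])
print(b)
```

Key concept: shallow copy with nested lists.
Step by step:
`a = [[9, 3], [8, 2]]` → a = [[9, 3], [8, 2]]
`b = a.copy()` → b = [[9, 3], [8, 2]]
`a[0].append(72)` → a = [[9, 3, 72], [8, 2]]; b = [[9, 3, 72], [8, 2]]
`a.append([6, 3])` → a = [[9, 3, 72], [8, 2], [6, 3]]
`print(b)` → prints [[9, 3, 72], [8, 2]]

Answer: [[9, 3, 72], [8, 2]]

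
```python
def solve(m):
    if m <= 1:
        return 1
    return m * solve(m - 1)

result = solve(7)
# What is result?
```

solve(7) = 7 * 6 * 5 * 4 * 3 * 2 * 1 = 5040

Answer: 5040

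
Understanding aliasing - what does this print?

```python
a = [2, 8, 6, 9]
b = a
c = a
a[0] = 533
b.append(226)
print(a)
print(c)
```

Key concept: multiple aliases.
Step by step:
`a = [2, 8, 6, 9]` → a = [2, 8, 6, 9]
`b = a` → b = [2, 8, 6, 9] (same object as a)
`c = a` → c = [2, 8, 6, 9] (same object as a, b)
`a[0] = 533` → a = [533, 8, 6, 9] (same object as b, c); b = [533, 8, 6, 9] (same object as a, c); c = [533, 8, 6, 9] (same object as a, b)
`b.append(226)` → a = [533, 8, 6, 9, 226] (same object as b, c); b = [533, 8, 6, 9, 226] (same object as a, c); c = [533, 8, 6, 9, 226] (same object as a, b)
`print(a)` → prints [533, 8, 6, 9, 226]
`print(c)` → prints [533, 8, 6, 9, 226]

Answer:
[533, 8, 6, 9, 226]
[533, 8, 6, 9, 226]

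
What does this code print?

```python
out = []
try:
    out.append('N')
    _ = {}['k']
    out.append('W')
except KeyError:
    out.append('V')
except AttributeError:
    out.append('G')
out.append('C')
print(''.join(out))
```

Execution trace: 'N' (try body) → 'V' (except KeyError) → 'C' (after the try/except). Output: NVC

Answer: NVC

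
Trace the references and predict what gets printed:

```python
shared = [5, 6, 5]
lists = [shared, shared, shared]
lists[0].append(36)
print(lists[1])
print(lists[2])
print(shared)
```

Key concept: list of same reference.
Step by step:
`shared = [5, 6, 5]` → shared = [5, 6, 5]
`lists = [shared, shared, shared]` → lists = [[5, 6, 5], [5, 6, 5], [5, 6, 5]]
`lists[0].append(36)` → shared = [5, 6, 5, 36]; lists = [[5, 6, 5, 36], [5, 6, 5, 36], [5, 6, 5, 36]]
`print(lists[1])` → prints [5, 6, 5, 36]
`print(lists[2])` → prints [5, 6, 5, 36]
`print(shared)` → prints [5, 6, 5, 36]

Answer:
[5, 6, 5, 36]
[5, 6, 5, 36]
[5, 6, 5, 36]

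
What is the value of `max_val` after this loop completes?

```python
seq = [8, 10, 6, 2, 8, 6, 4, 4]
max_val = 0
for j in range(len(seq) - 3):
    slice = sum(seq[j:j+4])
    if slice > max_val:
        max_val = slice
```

Max sum of 4-element window in [8, 10, 6, 2, 8, 6, 4, 4]
`max_val` takes the values: 0 → 26

Answer: 26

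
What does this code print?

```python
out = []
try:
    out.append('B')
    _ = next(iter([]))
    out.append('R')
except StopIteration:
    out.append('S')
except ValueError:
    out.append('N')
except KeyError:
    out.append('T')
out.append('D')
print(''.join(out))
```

Execution trace: 'B' (try body) → 'S' (except StopIteration) → 'D' (after the try/except). Output: BSD

Answer: BSD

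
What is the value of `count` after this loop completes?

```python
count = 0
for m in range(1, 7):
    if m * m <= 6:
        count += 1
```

Count numbers where m² ≤ 6
`count` takes the values: 0 → 1 → 2

Answer: 2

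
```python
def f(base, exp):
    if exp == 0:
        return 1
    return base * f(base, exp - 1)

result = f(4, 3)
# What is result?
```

f(4, 3) = 4 * 4 * 4 = 64

Answer: 64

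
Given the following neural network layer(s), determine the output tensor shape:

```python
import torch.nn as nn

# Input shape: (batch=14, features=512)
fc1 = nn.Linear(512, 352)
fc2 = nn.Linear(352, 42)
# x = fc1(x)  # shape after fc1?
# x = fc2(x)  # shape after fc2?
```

Input: (14, 512) -> after fc1: (14, 352) -> Output: (14, 42)

Answer: (14, 42)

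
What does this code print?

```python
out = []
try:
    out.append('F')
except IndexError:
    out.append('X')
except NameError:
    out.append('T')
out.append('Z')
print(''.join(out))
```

Execution trace: 'F' (try body, no exception) → 'Z' (after the try/except). Output: FZ

Answer: FZ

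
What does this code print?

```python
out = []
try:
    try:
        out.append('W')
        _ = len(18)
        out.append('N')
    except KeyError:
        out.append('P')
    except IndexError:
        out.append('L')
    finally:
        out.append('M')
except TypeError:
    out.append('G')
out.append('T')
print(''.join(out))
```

Execution trace: 'W' (inner try body) → 'M' (inner finally) → 'G' (outer except TypeError) → 'T' (after the try/except). Output: WMGT

Answer: WMGT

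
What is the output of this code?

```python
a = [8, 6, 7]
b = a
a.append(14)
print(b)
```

Key concept: basic list aliasing.
Step by step:
`a = [8, 6, 7]` → a = [8, 6, 7]
`b = a` → b = [8, 6, 7] (same object as a)
`a.append(14)` → a = [8, 6, 7, 14] (same object as b); b = [8, 6, 7, 14] (same object as a)
`print(b)` → prints [8, 6, 7, 14]

Answer: [8, 6, 7, 14]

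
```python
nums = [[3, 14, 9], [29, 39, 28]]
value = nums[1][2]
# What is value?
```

Trace:
`nums = [[3, 14, 9], [29, 39, 28]]` → nums = [[3, 14, 9], [29, 39, 28]]
`value = nums[1][2]` → value = 28
So value = 28

Answer: 28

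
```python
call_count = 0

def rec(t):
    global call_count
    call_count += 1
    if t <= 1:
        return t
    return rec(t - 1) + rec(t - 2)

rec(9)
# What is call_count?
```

Calls(t) = 1 + Calls(t-1) + Calls(t-2); Calls(0)=Calls(1)=1. For t=9 this gives 109.

Answer: 109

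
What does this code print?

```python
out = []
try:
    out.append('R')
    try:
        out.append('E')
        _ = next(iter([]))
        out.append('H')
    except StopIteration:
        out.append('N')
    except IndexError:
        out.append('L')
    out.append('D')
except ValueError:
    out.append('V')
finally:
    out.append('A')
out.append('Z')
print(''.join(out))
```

Execution trace: 'R' (try body) → 'E' (inner try body) → 'N' (inner except StopIteration) → 'D' (try body, no exception) → 'A' (finally) → 'Z' (after the try/except). Output: RENDAZ

Answer: RENDAZ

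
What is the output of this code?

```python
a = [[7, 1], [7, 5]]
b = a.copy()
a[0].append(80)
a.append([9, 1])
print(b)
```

Key concept: shallow copy with nested lists.
Step by step:
`a = [[7, 1], [7, 5]]` → a = [[7, 1], [7, 5]]
`b = a.copy()` → b = [[7, 1], [7, 5]]
`a[0].append(80)` → a = [[7, 1, 80], [7, 5]]; b = [[7, 1, 80], [7, 5]]
`a.append([9, 1])` → a = [[7, 1, 80], [7, 5], [9, 1]]
`print(b)` → prints [[7, 1, 80], [7, 5]]

Answer: [[7, 1, 80], [7, 5]]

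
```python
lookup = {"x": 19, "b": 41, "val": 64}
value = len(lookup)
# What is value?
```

Trace:
`lookup = {"x": 19, "b": 41, "val": 64}` → lookup = {'x': 19, 'b': 41, 'val': 64}
`value = len(lookup)` → value = 3
So value = 3

Answer: 3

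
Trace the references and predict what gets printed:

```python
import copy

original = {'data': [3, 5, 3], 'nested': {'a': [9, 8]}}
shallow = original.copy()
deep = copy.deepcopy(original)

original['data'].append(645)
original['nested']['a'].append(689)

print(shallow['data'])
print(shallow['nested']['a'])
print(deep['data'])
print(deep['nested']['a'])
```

Key concept: comparing shallow vs deep copy.
Step by step:
`original = {'data': [3, 5, 3], 'nested': {'a': [9, 8]}}` → original = {'data': [3, 5, 3], 'nested': {'a': [9, 8]}}
`shallow = original.copy()` → shallow = {'data': [3, 5, 3], 'nested': {'a': [9, 8]}}
`deep = copy.deepcopy(original)` → deep = {'data': [3, 5, 3], 'nested': {'a': [9, 8]}}
`original['data'].append(645)` → original = {'data': [3, 5, 3, 645], 'nested': {'a': [9, 8]}}; shallow = {'data': [3, 5, 3, 645], 'nested': {'a': [9, 8]}}
`original['nested']['a'].append(689)` → original = {'data': [3, 5, 3, 645], 'nested': {'a': [9, 8, 689]}}; shallow = {'data': [3, 5, 3, 645], 'nested': {'a': [9, 8, 689]}}
`print(shallow['data'])` → prints [3, 5, 3, 645]
`print(shallow['nested']['a'])` → prints [9, 8, 689]
`print(deep['data'])` → prints [3, 5, 3]
`print(deep['nested']['a'])` → prints [9, 8]

Answer:
[3, 5, 3, 645]
[9, 8, 689]
[3, 5, 3]
[9, 8]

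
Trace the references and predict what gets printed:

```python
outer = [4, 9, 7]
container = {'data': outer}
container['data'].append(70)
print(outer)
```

Key concept: dict holds reference to list.
Step by step:
`outer = [4, 9, 7]` → outer = [4, 9, 7]
`container = {'data': outer}` → container = {'data': [4, 9, 7]}
`container['data'].append(70)` → outer = [4, 9, 7, 70]; container = {'data': [4, 9, 7, 70]}
`print(outer)` → prints [4, 9, 7, 70]

Answer: [4, 9, 7, 70]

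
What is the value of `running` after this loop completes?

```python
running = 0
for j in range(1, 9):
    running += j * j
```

Sum of squares 1² to 8² = 204
`running` takes the values: 0 → 1 → 5 → 14 → 30 → 55 → 91 → 140 → 204

Answer: 204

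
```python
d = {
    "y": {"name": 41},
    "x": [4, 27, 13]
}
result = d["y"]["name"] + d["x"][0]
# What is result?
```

Trace:
`d = { ...` → d = {'y': {'name': 41}, 'x': [4, 27, 13]}
`result = d["y"]["name"] + d["x"][0]` → result = 45
So result = 45

Answer: 45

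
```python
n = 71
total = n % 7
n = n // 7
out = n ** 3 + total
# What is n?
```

Trace:
`n = 71` → n = 71
`total = n % 7` → total = 1
`n = n // 7` → n = 10
`out = n ** 3 + total` → out = 1001
So n = 10

Answer: 10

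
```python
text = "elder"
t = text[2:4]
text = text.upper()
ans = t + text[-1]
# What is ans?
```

Trace:
`text = "elder"` → text = 'elder'
`t = text[2:4]` → t = 'de'
`text = text.upper()` → text = 'ELDER'
`ans = t + text[-1]` → ans = 'deR'
So ans = 'deR'

Answer: 'deR'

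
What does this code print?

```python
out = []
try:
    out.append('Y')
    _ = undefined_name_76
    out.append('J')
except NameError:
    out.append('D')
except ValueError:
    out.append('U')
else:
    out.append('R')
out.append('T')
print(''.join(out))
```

Execution trace: 'Y' (try body) → 'D' (except NameError) → 'T' (after the try/except). Output: YDT

Answer: YDT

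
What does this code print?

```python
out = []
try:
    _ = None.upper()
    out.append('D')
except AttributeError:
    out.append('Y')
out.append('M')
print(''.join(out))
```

Execution trace: 'Y' (except AttributeError) → 'M' (after the try/except). Output: YM

Answer: YM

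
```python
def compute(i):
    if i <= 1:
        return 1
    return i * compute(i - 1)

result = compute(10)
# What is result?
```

compute(10) = 10 * 9 * 8 * 7 * 6 * 5 * 4 * 3 * 2 * 1 = 3628800

Answer: 3628800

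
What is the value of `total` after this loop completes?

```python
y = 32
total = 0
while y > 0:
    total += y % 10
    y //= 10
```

Sum digits of 32
`total` takes the values: 0 → 2 → 5

Answer: 5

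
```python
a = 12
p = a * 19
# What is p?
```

Trace:
`a = 12` → a = 12
`p = a * 19` → p = 228
So p = 228

Answer: 228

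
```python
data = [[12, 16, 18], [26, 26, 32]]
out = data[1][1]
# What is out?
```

Trace:
`data = [[12, 16, 18], [26, 26, 32]]` → data = [[12, 16, 18], [26, 26, 32]]
`out = data[1][1]` → out = 26
So out = 26

Answer: 26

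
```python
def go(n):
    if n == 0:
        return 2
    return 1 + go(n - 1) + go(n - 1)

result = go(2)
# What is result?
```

go(n) = 1 + 2·go(n-1), go(0)=2. Closed form: (2+1)·2^2 - 1 = 11.

Answer: 11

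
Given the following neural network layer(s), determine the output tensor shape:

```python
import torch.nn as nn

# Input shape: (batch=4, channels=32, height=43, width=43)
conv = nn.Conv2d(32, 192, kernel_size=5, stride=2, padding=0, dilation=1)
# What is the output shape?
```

Input: (4, 32, 43, 43) -> Output: (4, 192, 20, 20)

Answer: (4, 192, 20, 20)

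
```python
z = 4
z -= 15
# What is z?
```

Trace:
`z = 4` → z = 4
`z -= 15` → z = -11
So z = -11

Answer: -11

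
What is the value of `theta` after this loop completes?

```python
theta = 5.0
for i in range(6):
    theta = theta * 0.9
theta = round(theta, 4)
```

Exponential decay: 5.0 * 0.9^6
`theta` takes the values: 5.0 → 4.5 → 4.05 → 3.645 → 3.2805 → 2.95245 → 2.657205 → 2.6572

Answer: 2.6572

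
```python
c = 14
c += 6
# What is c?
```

Trace:
`c = 14` → c = 14
`c += 6` → c = 20
So c = 20

Answer: 20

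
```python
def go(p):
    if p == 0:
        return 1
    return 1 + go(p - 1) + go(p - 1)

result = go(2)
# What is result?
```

go(p) = 1 + 2·go(p-1), go(0)=1. Closed form: (1+1)·2^2 - 1 = 7.

Answer: 7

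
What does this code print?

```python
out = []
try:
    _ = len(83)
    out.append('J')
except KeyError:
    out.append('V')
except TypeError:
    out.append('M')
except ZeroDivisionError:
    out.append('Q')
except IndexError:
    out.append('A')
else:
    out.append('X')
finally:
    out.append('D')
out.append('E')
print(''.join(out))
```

Execution trace: 'M' (except TypeError) → 'D' (finally) → 'E' (after the try/except). Output: MDE

Answer: MDE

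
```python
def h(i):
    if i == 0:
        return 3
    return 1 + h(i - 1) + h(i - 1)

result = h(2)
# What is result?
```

h(i) = 1 + 2·h(i-1), h(0)=3. Closed form: (3+1)·2^2 - 1 = 15.

Answer: 15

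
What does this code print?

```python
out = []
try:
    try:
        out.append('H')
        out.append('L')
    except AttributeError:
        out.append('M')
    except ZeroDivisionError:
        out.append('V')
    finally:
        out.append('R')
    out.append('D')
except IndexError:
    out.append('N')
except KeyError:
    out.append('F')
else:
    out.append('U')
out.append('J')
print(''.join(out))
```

Execution trace: 'H' (inner try body) → 'L' (inner try body, no exception) → 'R' (inner finally) → 'D' (try body, no exception) → 'U' (else) → 'J' (after the try/except). Output: HLRDUJ

Answer: HLRDUJ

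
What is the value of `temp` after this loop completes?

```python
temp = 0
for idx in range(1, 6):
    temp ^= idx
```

XOR of 1 to 5
`temp` takes the values: 0 → 1 → 3 → 0 → 4 → 1

Answer: 1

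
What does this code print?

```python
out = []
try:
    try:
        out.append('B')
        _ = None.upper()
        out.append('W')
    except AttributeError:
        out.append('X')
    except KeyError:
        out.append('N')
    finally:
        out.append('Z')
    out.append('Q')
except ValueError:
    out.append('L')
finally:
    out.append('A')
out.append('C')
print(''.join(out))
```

Execution trace: 'B' (inner try body) → 'X' (inner except AttributeError) → 'Z' (inner finally) → 'Q' (try body, no exception) → 'A' (finally) → 'C' (after the try/except). Output: BXZQAC

Answer: BXZQAC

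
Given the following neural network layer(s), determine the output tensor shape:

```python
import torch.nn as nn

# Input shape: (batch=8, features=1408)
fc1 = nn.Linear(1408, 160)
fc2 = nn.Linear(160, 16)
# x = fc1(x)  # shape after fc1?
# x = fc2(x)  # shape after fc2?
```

Input: (8, 1408) -> after fc1: (8, 160) -> Output: (8, 16)

Answer: (8, 16)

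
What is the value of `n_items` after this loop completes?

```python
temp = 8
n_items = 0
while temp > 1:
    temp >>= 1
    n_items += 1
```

Count right shifts until 1
`n_items` takes the values: 0 → 1 → 2 → 3

Answer: 3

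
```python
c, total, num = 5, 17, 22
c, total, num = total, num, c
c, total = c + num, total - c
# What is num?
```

Trace:
`c, total, num = 5, 17, 22` → c = 5; total = 17; num = 22
`c, total, num = total, num, c` → c = 17; total = 22; num = 5
`c, total = c + num, total - c` → c = 22; total = 5
So num = 5

Answer: 5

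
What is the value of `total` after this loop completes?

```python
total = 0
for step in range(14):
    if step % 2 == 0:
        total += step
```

Sum of even numbers 0 to 13
`total` takes the values: 0 → 2 → 6 → 12 → 20 → 30 → 42

Answer: 42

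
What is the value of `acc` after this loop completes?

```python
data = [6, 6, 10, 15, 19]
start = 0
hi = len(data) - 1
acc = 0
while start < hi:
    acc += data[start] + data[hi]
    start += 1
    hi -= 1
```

Sum of pairs from ends
`acc` takes the values: 0 → 25 → 46

Answer: 46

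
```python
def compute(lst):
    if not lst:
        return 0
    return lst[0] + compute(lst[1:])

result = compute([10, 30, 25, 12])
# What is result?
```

10 + 30 + 25 + 12 + 0 = 77

Answer: 77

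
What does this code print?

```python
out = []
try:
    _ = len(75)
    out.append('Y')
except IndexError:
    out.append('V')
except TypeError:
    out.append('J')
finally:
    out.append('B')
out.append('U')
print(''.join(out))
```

Execution trace: 'J' (except TypeError) → 'B' (finally) → 'U' (after the try/except). Output: JBU

Answer: JBU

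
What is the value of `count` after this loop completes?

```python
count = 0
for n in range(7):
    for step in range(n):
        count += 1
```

Triangle number: 0+1+2+...+6
`count` takes the values: 0 → 1 → 2 → 3 → 4 → 5 → 6 → 7 → 8 → 9 → 10 → 11 → 12 → 13 → 14 → 15 → 16 → 17 → 18 → 19 → 20 → 21

Answer: 21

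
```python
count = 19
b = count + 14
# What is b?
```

Trace:
`count = 19` → count = 19
`b = count + 14` → b = 33
So b = 33

Answer: 33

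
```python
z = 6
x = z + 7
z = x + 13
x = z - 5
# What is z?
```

Trace:
`z = 6` → z = 6
`x = z + 7` → x = 13
`z = x + 13` → z = 26
`x = z - 5` → x = 21
So z = 26

Answer: 26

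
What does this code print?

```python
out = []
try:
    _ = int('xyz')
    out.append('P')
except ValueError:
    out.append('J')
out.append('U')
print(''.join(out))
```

Execution trace: 'J' (except ValueError) → 'U' (after the try/except). Output: JU

Answer: JU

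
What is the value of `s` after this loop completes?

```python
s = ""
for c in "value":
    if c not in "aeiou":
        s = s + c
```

Remove vowels from 'value'
`s` takes the values: "" → "v" → "vl"

Answer: "vl"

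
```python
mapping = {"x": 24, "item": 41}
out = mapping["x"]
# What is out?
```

Trace:
`mapping = {"x": 24, "item": 41}` → mapping = {'x': 24, 'item': 41}
`out = mapping["x"]` → out = 24
So out = 24

Answer: 24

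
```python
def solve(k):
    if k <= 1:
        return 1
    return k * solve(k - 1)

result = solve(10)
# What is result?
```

solve(10) = 10 * 9 * 8 * 7 * 6 * 5 * 4 * 3 * 2 * 1 = 3628800

Answer: 3628800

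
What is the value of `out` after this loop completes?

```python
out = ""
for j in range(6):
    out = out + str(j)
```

Concatenate digits 0 to 5
`out` takes the values: "" → "0" → "01" → "012" → "0123" → "01234" → "012345"

Answer: "012345"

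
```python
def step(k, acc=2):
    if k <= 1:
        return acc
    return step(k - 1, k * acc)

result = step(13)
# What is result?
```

Accumulator trace (n, acc): (13, 2) -> (12, 26) -> (11, 312) -> (10, 3432) -> (9, 34320) -> (8, 308880) -> (7, 2471040) -> (6, 17297280) -> (5, 103783680) -> (4, 518918400) -> (3, 2075673600) -> (2, 6227020800) -> (1, 12454041600) -> return 12454041600

Answer: 12454041600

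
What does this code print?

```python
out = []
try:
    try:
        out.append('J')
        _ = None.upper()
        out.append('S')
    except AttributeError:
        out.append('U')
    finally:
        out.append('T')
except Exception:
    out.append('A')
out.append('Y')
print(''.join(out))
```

Execution trace: 'J' (inner try body) → 'U' (inner except AttributeError) → 'T' (inner finally) → 'Y' (after the try/except). Output: JUTY

Answer: JUTY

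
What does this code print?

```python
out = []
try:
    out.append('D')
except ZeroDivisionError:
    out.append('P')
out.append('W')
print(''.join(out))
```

Execution trace: 'D' (try body, no exception) → 'W' (after the try/except). Output: DW

Answer: DW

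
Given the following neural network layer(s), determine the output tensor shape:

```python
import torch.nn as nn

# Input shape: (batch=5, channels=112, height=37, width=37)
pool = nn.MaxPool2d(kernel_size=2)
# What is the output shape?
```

Input: (5, 112, 37, 37) -> Output: (5, 112, 18, 18)

Answer: (5, 112, 18, 18)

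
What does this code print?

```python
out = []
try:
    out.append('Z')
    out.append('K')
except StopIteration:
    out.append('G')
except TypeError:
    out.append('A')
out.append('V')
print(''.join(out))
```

Execution trace: 'Z' (try body) → 'K' (try body, no exception) → 'V' (after the try/except). Output: ZKV

Answer: ZKV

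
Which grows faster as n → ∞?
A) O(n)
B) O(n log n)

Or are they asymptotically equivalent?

O(n) vs O(n log n): Higher order terms dominate.

Answer: B) O(n log n) grows faster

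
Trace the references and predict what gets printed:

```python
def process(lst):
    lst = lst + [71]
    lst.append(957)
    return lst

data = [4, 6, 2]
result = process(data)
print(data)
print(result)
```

Key concept: rebinding parameter vs mutation.
Step by step:
`data = [4, 6, 2]` → data = [4, 6, 2]
`result = process(data)` → result = [4, 6, 2, 71, 957]
`print(data)` → prints [4, 6, 2]
`print(result)` → prints [4, 6, 2, 71, 957]

Answer:
[4, 6, 2]
[4, 6, 2, 71, 957]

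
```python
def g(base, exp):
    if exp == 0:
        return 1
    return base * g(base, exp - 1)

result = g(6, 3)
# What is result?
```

g(6, 3) = 6 * 6 * 6 = 216

Answer: 216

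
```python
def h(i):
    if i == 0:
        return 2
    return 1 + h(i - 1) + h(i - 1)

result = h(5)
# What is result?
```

h(i) = 1 + 2·h(i-1), h(0)=2. Closed form: (2+1)·2^5 - 1 = 95.

Answer: 95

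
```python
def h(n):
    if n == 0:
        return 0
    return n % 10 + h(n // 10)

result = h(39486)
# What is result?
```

Sum of digits of 39486: 6 + 8 + 4 + 9 + 3 = 30

Answer: 30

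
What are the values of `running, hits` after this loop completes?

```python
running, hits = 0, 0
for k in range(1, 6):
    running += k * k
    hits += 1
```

Sum of squares and count
`running, hits` takes the values: (0, 0) → (1, 0) → (1, 1) → (5, 1) → (5, 2) → (14, 2) → (14, 3) → (30, 3) → (30, 4) → (55, 4) → (55, 5)

Answer: 55, 5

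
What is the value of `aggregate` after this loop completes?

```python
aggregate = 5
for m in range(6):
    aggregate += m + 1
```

Start at 5, add 1 to 6 = 26
`aggregate` takes the values: 5 → 6 → 8 → 11 → 15 → 20 → 26

Answer: 26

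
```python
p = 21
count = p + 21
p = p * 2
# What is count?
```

Trace:
`p = 21` → p = 21
`count = p + 21` → count = 42
`p = p * 2` → p = 42
So count = 42

Answer: 42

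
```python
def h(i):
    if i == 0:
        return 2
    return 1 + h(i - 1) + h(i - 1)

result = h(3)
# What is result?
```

h(i) = 1 + 2·h(i-1), h(0)=2. Closed form: (2+1)·2^3 - 1 = 23.

Answer: 23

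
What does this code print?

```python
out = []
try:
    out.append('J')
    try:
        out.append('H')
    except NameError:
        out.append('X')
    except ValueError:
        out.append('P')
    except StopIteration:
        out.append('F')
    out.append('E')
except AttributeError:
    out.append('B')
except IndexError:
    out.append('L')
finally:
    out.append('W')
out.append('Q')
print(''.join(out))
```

Execution trace: 'J' (try body) → 'H' (inner try body, no exception) → 'E' (try body, no exception) → 'W' (finally) → 'Q' (after the try/except). Output: JHEWQ

Answer: JHEWQ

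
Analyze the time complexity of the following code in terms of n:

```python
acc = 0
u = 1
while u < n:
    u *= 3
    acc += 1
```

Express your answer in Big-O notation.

Each loop level contributes: log n. Multiplying the contributions gives O(log n).

Answer: O(log n)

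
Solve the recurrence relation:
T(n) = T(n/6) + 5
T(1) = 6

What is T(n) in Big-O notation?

Each step divides n by 6 and adds 5. After log_6(n) steps we reach T(1)=6. So T(n) = 5·log_6(n) + 6 = O(log n).

Answer: O(log n)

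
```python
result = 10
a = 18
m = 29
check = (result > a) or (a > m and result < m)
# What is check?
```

Trace:
`result = 10` → result = 10
`a = 18` → a = 18
`m = 29` → m = 29
`check = (result > a) or (a > m and result < m)` → check = False
So check = False

Answer: False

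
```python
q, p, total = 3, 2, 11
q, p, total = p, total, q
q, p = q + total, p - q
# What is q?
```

Trace:
`q, p, total = 3, 2, 11` → q = 3; p = 2; total = 11
`q, p, total = p, total, q` → q = 2; p = 11; total = 3
`q, p = q + total, p - q` → q = 5; p = 9
So q = 5

Answer: 5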